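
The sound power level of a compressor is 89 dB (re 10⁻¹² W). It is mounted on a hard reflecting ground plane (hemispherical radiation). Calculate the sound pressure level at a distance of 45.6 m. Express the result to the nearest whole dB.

L_p = L_w − 10·log₁₀(2π·r²) with r = 45.6 m.
2π·r² = 1.307e+04 m², 10·log₁₀ of that is 41.161 dB.
L_p = 89 − 41.161 = 47.84 dB.

48 dB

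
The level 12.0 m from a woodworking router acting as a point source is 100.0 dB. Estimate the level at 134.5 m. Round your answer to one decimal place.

Point-source attenuation: ΔL = 20·log₁₀(r₂/r₁) = 20·log₁₀(134.5/12.0) = 20.991 dB.
L₂ = 100.0 − 20·log₁₀(134.5/12.0) = 100.0 − 20.991 = 79.01 dB.

79.0 dB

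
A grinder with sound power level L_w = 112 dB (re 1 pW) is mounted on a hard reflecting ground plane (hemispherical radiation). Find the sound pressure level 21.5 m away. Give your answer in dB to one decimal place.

77.4 dB

L_p = L_w − 10·log₁₀(2π·r²) with r = 21.5 m.
2π·r² = 2904 m², 10·log₁₀ of that is 34.631 dB.
L_p = 112 − 34.631 = 77.37 dB.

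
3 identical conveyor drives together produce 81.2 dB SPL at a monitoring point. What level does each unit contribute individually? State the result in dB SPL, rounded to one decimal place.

76.4 dB SPL

For N identical incoherent sources L_total = L₁ + 10·log₁₀ N, so L₁ = 81.2 − 10·log₁₀(3) = 81.2 − 4.771.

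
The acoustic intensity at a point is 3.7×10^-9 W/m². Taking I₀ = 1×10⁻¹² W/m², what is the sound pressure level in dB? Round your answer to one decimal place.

I/I₀ = 3.7×10^-9/10⁻¹² = 3.7×10^3, and L = 10·log₁₀(I/I₀).
L = 10·(0.5682 + 3) = 35.68 dB.

35.7 dB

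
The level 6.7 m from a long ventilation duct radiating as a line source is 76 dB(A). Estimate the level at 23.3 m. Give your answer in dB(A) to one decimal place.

For a line source, L₂ = L₁ − 10·log₁₀(r₂/r₁).
L₂ = 76 − 10·log₁₀(23.3/6.7) = 76 − 5.413 = 70.59 dB(A).

70.6 dB(A)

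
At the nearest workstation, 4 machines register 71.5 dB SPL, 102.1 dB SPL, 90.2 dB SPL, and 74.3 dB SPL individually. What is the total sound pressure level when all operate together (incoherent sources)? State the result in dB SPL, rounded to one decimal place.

102.4 dB SPL

Incoherent sources combine by intensity addition: L_total = 10·log₁₀(Σ 10^(L_i/10)).
Σ 10^(L/10) = 10^(71.5/10) + 10^(102.1/10) + 10^(90.2/10) + 10^(74.3/10) = 1.731e+10.
L_total = 10·log₁₀(1.731e+10) = 102.38 dB SPL.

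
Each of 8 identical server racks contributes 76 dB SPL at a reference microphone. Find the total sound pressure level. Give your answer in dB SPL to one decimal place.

85.0 dB SPL

L_total = L₁ + 10·log₁₀ N for N identical incoherent sources.
L_total = 76 + 10·log₁₀(8) = 76 + 9.031 = 85.03 dB SPL.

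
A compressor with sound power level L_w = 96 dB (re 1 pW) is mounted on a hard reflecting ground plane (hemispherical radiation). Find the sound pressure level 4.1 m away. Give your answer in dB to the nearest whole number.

76 dB

The power spreads over a hemisphere of area 2π·r², so L_p = L_w − 10·log₁₀(2π·r²).
2π·r² = 105.6 m², 10·log₁₀ of that is 20.237 dB.
L_p = 96 − 20.237 = 75.76 dB.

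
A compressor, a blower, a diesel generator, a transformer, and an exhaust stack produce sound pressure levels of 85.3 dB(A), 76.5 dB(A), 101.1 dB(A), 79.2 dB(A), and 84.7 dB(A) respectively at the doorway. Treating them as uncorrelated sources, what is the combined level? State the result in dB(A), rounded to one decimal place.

101.3 dB(A)

For uncorrelated sources the intensities add, so convert each level to linear form, sum, and take 10·log₁₀ of the total.
Σ 10^(L/10) = 10^(85.3/10) + 10^(76.5/10) + 10^(101.1/10) + 10^(79.2/10) + 10^(84.7/10) = 1.364e+10.
L_total = 10·log₁₀(1.364e+10) = 101.35 dB(A).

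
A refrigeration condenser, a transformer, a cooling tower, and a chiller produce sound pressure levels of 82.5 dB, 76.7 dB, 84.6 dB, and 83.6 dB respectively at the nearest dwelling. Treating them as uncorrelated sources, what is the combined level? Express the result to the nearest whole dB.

89 dB

Incoherent sources combine by intensity addition: L_total = 10·log₁₀(Σ 10^(L_i/10)).
Σ 10^(L/10) = 10^(82.5/10) + 10^(76.7/10) + 10^(84.6/10) + 10^(83.6/10) = 7.421e+08.
L_total = 10·log₁₀(7.421e+08) = 88.70 dB.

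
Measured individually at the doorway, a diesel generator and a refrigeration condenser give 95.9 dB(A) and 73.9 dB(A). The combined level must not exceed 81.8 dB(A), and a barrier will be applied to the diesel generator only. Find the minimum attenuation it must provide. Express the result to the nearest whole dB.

15 dB

The untreated sources together contribute 10^(73.9/10) = 2.455e+07, i.e. 73.90 dB(A).
To meet 81.8 dB(A) overall, the treated diesel generator may contribute at most 10^(81.8/10) − 2.455e+07 = 1.268e+08, i.e. 81.03 dB(A).
So the diesel generator must be reduced from 95.9 to 81.03 dB(A): IL = 14.87 dB.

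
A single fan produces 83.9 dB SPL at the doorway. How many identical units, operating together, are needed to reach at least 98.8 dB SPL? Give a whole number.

The shortfall is 98.8 − 83.9 = 14.9 dB, and N units add 10·log₁₀ N, so need 10·log₁₀ N ≥ 14.9.
N ≥ 10^(14.9/10) = 30.903, so N = 31.

31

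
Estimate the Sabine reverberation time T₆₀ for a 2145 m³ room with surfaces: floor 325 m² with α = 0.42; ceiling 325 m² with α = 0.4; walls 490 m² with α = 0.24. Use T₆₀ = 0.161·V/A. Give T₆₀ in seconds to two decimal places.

Summing Sᵢαᵢ: 325·0.42 + 325·0.4 + 490·0.24 = 384.10 m².
T₆₀ = 0.161 × 2145 / 384.10 = 0.899 s.

0.90 s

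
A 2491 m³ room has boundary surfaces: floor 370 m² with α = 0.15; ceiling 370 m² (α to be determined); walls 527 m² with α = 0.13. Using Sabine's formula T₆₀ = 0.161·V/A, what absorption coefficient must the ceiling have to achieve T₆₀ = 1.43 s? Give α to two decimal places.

A = 0.161·V/T₆₀ = 0.161·2491/1.43 = 280.46 m² sabins.
Absorption from the other surfaces = 370·0.15 + 527·0.13 = 124.01 m², so the ceiling must supply 156.45 m² over 370 m².
α = 156.45/370 = 0.423.

0.42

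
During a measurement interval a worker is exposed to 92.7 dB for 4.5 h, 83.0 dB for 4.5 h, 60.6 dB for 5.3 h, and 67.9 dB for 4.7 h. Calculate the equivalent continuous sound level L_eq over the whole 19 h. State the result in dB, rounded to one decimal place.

L_eq = 10·log₁₀[(1/T)·Σ tᵢ·10^(Lᵢ/10)] with T = 19 h.
Σ tᵢ·10^(Lᵢ/10) = 4.5·10^(92.7/10) + 4.5·10^(83.0/10) + 5.3·10^(60.6/10) + 4.7·10^(67.9/10) = 9.312e+09.
L_eq = 10·log₁₀(9.312e+09/19) = 86.90 dB.

86.9 dB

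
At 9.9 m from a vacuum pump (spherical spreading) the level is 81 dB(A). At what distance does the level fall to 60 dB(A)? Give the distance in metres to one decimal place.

The 21.0 dB drop corresponds to a distance ratio of 10^(21.0/20) for a point source.
r₂ = 9.9·10^((81−60)/20) = 9.9·10^(21.0/20) = 111.08 m.

111.1 m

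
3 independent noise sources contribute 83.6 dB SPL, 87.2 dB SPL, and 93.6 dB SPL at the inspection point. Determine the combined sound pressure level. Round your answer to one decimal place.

94.8 dB SPL

For uncorrelated sources the intensities add, so convert each level to linear form, sum, and take 10·log₁₀ of the total.
Σ 10^(L/10) = 10^(83.6/10) + 10^(87.2/10) + 10^(93.6/10) = 3.045e+09.
L_total = 10·log₁₀(3.045e+09) = 94.84 dB SPL.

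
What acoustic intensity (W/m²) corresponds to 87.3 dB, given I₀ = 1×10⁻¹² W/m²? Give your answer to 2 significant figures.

I/I₀ = 10^(87.3/10) = 5.37e+08, so I = 5.37e+08 × 10⁻¹² W/m².

0.00054 W/m²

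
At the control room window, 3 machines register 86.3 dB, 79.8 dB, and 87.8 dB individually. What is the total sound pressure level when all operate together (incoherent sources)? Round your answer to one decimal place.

For uncorrelated sources the intensities add, so convert each level to linear form, sum, and take 10·log₁₀ of the total.
Σ 10^(L/10) = 10^(86.3/10) + 10^(79.8/10) + 10^(87.8/10) = 1.125e+09.
L_total = 10·log₁₀(1.125e+09) = 90.51 dB.

90.5 dB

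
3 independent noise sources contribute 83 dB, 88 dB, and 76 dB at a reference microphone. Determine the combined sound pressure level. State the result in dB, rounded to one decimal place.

Incoherent sources combine by intensity addition: L_total = 10·log₁₀(Σ 10^(L_i/10)).
Σ 10^(L/10) = 10^(83/10) + 10^(88/10) + 10^(76/10) = 8.703e+08.
L_total = 10·log₁₀(8.703e+08) = 89.40 dB.

89.4 dB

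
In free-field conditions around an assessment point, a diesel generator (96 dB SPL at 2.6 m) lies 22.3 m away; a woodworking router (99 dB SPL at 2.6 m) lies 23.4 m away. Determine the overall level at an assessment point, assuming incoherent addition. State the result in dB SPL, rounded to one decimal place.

First find each source's level at the receiver (point-source: −20·log₁₀(r/r_ref)), then combine on an intensity basis.
diesel generator: 96 − 20·log₁₀(22.3/2.6) = 96 − 18.67 = 77.33 dB SPL.
woodworking router: 99 − 20·log₁₀(23.4/2.6) = 99 − 19.08 = 79.92 dB SPL.
Σ 10^(L/10) = 1.522e+08 → L_total = 10·log₁₀(1.522e+08) = 81.82 dB SPL.

81.8 dB SPL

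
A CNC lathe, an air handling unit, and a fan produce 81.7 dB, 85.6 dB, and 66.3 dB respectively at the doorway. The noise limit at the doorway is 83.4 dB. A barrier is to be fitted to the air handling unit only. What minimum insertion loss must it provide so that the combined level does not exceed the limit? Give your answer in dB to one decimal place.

7.4 dB

Fixed contribution from the other sources: Σ 10^(L/10) = 10^(81.7/10) + 10^(66.3/10) = 1.522e+08 (81.82 dB).
To meet 83.4 dB overall, the treated air handling unit may contribute at most 10^(83.4/10) − 1.522e+08 = 6.660e+07, i.e. 78.23 dB.
Required insertion loss = 85.6 − 78.23 = 7.37 dB.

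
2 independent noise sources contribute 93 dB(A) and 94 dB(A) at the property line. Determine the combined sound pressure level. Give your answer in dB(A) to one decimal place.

96.5 dB(A)

Incoherent sources combine by intensity addition: L_total = 10·log₁₀(Σ 10^(L_i/10)).
Σ 10^(L/10) = 10^(93/10) + 10^(94/10) = 4.507e+09.
L_total = 10·log₁₀(4.507e+09) = 96.54 dB(A).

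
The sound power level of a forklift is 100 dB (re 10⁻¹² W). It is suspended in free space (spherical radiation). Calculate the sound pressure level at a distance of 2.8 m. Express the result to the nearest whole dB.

80 dB

The power spreads over a sphere of area 4π·r², so L_p = L_w − 10·log₁₀(4π·r²).
4π·r² = 98.52 m², 10·log₁₀ of that is 19.935 dB.
L_p = 100 − 19.935 = 80.06 dB.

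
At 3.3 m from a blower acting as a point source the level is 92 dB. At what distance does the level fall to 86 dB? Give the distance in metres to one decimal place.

The 6.0 dB drop corresponds to a distance ratio of 10^(6.0/20) for a point source.
r₂ = 3.3·10^((92−86)/20) = 3.3·10^(6.0/20) = 6.58 m.

6.6 m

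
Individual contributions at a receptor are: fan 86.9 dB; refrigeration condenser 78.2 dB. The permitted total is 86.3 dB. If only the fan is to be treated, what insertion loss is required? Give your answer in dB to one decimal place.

1.3 dB

The untreated sources together contribute 10^(78.2/10) = 6.607e+07, i.e. 78.20 dB.
To meet 86.3 dB overall, the treated fan may contribute at most 10^(86.3/10) − 6.607e+07 = 3.605e+08, i.e. 85.57 dB.
Required insertion loss = 86.9 − 85.57 = 1.33 dB.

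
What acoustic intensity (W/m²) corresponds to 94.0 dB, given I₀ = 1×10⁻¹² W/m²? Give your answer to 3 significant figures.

0.00251 W/m²

I = I₀·10^(L/10) = 10⁻¹² × 10^(94.0/10) = 10^(-2.600).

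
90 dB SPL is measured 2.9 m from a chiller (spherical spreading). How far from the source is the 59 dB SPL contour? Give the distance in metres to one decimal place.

102.9 m

Point-source spreading drops the level by 20·log₁₀(r₂/r₁); inverting, r₂/r₁ = 10^(ΔL/20).
r₂ = 2.9·10^((90−59)/20) = 2.9·10^(31.0/20) = 102.90 m.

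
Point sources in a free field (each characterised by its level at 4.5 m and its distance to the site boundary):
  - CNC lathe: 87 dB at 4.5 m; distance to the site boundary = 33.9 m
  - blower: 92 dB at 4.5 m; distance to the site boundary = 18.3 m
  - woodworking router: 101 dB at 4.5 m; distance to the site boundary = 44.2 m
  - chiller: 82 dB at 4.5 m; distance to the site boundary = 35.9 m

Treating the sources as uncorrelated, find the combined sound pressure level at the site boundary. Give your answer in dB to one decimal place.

Apply inverse-square spreading to bring every level to the receiver, then sum 10^(L/10).
CNC lathe: 87 − 20·log₁₀(33.9/4.5) = 87 − 17.54 = 69.46 dB.
blower: 92 − 20·log₁₀(18.3/4.5) = 92 − 12.18 = 79.82 dB.
woodworking router: 101 − 20·log₁₀(44.2/4.5) = 101 − 19.84 = 81.16 dB.
chiller: 82 − 20·log₁₀(35.9/4.5) = 82 − 18.04 = 63.96 dB.
Σ 10^(L/10) = 2.376e+08 → L_total = 10·log₁₀(2.376e+08) = 83.76 dB.

83.8 dB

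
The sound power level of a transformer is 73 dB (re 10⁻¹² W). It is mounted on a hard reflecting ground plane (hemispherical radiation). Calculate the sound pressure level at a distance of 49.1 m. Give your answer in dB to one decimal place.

31.2 dB

Free-field hemispherical radiation: L_p = L_w − 10·log₁₀(2π·r²), r = 49.1 m.
2π·r² = 1.515e+04 m², 10·log₁₀ of that is 41.803 dB.
L_p = 73 − 41.803 = 31.20 dB.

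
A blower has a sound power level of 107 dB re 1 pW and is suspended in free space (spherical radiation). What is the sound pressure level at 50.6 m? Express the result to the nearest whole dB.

L_p = L_w − 10·log₁₀(4π·r²) with r = 50.6 m.
4π·r² = 3.217e+04 m², 10·log₁₀ of that is 45.075 dB.
L_p = 107 − 45.075 = 61.92 dB.

62 dB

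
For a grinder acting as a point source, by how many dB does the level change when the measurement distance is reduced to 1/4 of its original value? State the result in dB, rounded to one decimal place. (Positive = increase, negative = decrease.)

+12.0 dB

A point source loses 6 dB per doubling of distance; generally ΔL = −20·log₁₀(r₂/r₁).
ΔL = −20·log₁₀(0.25) = +12.04 dB.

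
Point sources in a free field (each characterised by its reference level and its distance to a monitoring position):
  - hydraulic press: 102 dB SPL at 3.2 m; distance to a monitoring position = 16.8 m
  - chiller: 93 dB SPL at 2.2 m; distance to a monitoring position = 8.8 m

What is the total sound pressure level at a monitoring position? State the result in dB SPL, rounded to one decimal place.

First find each source's level at the receiver (point-source: −20·log₁₀(r/r_ref)), then combine on an intensity basis.
hydraulic press: 102 − 20·log₁₀(16.8/3.2) = 102 − 14.40 = 87.60 dB SPL.
chiller: 93 − 20·log₁₀(8.8/2.2) = 93 − 12.04 = 80.96 dB SPL.
Σ 10^(L/10) = 6.997e+08 → L_total = 10·log₁₀(6.997e+08) = 88.45 dB SPL.

88.4 dB SPL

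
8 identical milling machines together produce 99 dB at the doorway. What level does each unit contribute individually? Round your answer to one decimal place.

8 equal contributions raise the level by 10·log₁₀ 8 = 9.031 dB, so each unit alone gives 99 − 9.031.

90.0 dB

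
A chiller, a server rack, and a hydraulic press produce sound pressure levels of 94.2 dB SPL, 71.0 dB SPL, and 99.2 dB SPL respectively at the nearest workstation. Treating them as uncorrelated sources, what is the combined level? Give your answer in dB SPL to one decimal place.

Incoherent sources combine by intensity addition: L_total = 10·log₁₀(Σ 10^(L_i/10)).
Σ 10^(L/10) = 10^(94.2/10) + 10^(71.0/10) + 10^(99.2/10) = 1.096e+10.
L_total = 10·log₁₀(1.096e+10) = 100.40 dB SPL.

100.4 dB SPL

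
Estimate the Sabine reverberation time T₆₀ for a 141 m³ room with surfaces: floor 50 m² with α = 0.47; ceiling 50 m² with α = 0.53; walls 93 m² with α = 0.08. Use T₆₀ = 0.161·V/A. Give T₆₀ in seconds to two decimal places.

A = Σ Sᵢαᵢ = 50·0.47 + 50·0.53 + 93·0.08 = 57.44 m².
T₆₀ = 0.161·V/A = 0.161·141/57.44 = 0.395 s.

0.40 s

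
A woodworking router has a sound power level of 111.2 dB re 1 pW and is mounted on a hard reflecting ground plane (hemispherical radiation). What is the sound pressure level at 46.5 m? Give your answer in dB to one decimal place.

The power spreads over a hemisphere of area 2π·r², so L_p = L_w − 10·log₁₀(2π·r²).
2π·r² = 1.359e+04 m², 10·log₁₀ of that is 41.331 dB.
L_p = 111.2 − 41.331 = 69.87 dB.

69.9 dB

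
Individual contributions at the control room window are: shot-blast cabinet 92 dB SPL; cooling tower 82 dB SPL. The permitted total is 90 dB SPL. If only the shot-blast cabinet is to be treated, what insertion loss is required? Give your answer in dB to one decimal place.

The untreated sources together contribute 10^(82/10) = 1.585e+08, i.e. 82.00 dB SPL.
To meet 90 dB SPL overall, the treated shot-blast cabinet may contribute at most 10^(90/10) − 1.585e+08 = 8.415e+08, i.e. 89.25 dB SPL.
So the shot-blast cabinet must be reduced from 92 to 89.25 dB SPL: IL = 2.75 dB.

2.7 dB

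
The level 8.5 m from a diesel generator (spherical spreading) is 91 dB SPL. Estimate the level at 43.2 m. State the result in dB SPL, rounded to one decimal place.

Point-source attenuation: ΔL = 20·log₁₀(r₂/r₁) = 20·log₁₀(43.2/8.5) = 14.121 dB.
L₂ = 91 − 20·log₁₀(43.2/8.5) = 91 − 14.121 = 76.88 dB SPL.

76.9 dB SPL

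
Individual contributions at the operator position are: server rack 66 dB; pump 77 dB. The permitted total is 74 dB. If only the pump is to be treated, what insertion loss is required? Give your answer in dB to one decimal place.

Fixed contribution from the other source: Σ 10^(L/10) = 10^(66/10) = 3.981e+06 (66.00 dB).
To meet 74 dB overall, the treated pump may contribute at most 10^(74/10) − 3.981e+06 = 2.114e+07, i.e. 73.25 dB.
So the pump must be reduced from 77 to 73.25 dB: IL = 3.75 dB.

3.7 dB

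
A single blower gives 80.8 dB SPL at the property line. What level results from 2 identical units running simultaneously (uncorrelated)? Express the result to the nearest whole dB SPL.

84 dB SPL

L_total = L₁ + 10·log₁₀ N for N identical incoherent sources.
L_total = 80.8 + 10·log₁₀(2) = 80.8 + 3.010 = 83.81 dB SPL.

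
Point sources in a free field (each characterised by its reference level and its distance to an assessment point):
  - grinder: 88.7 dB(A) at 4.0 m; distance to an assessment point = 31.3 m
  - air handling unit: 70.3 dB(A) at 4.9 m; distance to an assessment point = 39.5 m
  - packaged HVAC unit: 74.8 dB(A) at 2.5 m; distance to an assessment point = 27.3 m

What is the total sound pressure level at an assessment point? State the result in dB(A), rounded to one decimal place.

71.0 dB(A)

Apply inverse-square spreading to bring every level to the receiver, then sum 10^(L/10).
grinder: 88.7 − 20·log₁₀(31.3/4.0) = 88.7 − 17.87 = 70.83 dB(A).
air handling unit: 70.3 − 20·log₁₀(39.5/4.9) = 70.3 − 18.13 = 52.17 dB(A).
packaged HVAC unit: 74.8 − 20·log₁₀(27.3/2.5) = 74.8 − 20.76 = 54.04 dB(A).
Σ 10^(L/10) = 1.252e+07 → L_total = 10·log₁₀(1.252e+07) = 70.98 dB(A).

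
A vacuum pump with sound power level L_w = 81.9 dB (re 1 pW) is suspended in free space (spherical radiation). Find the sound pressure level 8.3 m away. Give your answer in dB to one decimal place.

52.5 dB

L_p = L_w − 10·log₁₀(4π·r²) with r = 8.3 m.
4π·r² = 865.7 m², 10·log₁₀ of that is 29.374 dB.
L_p = 81.9 − 29.374 = 52.53 dB.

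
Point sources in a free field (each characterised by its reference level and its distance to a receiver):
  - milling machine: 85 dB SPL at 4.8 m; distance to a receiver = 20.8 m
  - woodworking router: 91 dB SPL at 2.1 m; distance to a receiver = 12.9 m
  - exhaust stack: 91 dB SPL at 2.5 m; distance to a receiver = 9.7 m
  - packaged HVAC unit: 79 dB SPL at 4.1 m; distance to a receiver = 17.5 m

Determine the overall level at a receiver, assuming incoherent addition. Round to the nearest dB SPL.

Apply inverse-square spreading to bring every level to the receiver, then sum 10^(L/10).
milling machine: 85 − 20·log₁₀(20.8/4.8) = 85 − 12.74 = 72.26 dB SPL.
woodworking router: 91 − 20·log₁₀(12.9/2.1) = 91 − 15.77 = 75.23 dB SPL.
exhaust stack: 91 − 20·log₁₀(9.7/2.5) = 91 − 11.78 = 79.22 dB SPL.
packaged HVAC unit: 79 − 20·log₁₀(17.5/4.1) = 79 − 12.61 = 66.39 dB SPL.
Σ 10^(L/10) = 1.382e+08 → L_total = 10·log₁₀(1.382e+08) = 81.40 dB SPL.

81 dB SPL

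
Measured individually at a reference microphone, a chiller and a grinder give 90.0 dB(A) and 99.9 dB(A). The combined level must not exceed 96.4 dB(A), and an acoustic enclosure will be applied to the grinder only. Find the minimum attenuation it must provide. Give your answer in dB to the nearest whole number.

Fixed contribution from the other source: Σ 10^(L/10) = 10^(90.0/10) = 1.000e+09 (90.00 dB(A)).
The limit corresponds to 10^(96.4/10) = 4.365e+09; subtracting the fixed part leaves 3.365e+09 for the grinder, i.e. 95.27 dB(A).
Required insertion loss = 99.9 − 95.27 = 4.63 dB.

5 dB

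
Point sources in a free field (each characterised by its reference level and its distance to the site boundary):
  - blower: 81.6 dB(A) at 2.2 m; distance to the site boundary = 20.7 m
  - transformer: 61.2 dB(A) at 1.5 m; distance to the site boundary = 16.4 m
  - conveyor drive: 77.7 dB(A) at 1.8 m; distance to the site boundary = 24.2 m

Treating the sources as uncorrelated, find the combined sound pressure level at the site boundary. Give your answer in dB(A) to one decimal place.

62.9 dB(A)

First find each source's level at the receiver (point-source: −20·log₁₀(r/r_ref)), then combine on an intensity basis.
blower: 81.6 − 20·log₁₀(20.7/2.2) = 81.6 − 19.47 = 62.13 dB(A).
transformer: 61.2 − 20·log₁₀(16.4/1.5) = 61.2 − 20.78 = 40.42 dB(A).
conveyor drive: 77.7 − 20·log₁₀(24.2/1.8) = 77.7 − 22.57 = 55.13 dB(A).
Σ 10^(L/10) = 1.969e+06 → L_total = 10·log₁₀(1.969e+06) = 62.94 dB(A).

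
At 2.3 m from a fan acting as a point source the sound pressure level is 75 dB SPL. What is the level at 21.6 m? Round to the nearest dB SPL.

Point-source attenuation: ΔL = 20·log₁₀(r₂/r₁) = 20·log₁₀(21.6/2.3) = 19.455 dB.
L₂ = 75 − 20·log₁₀(21.6/2.3) = 75 − 19.455 = 55.55 dB SPL.

56 dB SPL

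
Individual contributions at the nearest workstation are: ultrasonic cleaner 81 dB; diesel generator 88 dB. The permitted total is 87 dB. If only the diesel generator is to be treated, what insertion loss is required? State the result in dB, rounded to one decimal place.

2.3 dB

Everything except the diesel generator sums to 10^(81/10) = 1.259e+08 in linear terms, 81.00 dB.
To meet 87 dB overall, the treated diesel generator may contribute at most 10^(87/10) − 1.259e+08 = 3.753e+08, i.e. 85.74 dB.
So the diesel generator must be reduced from 88 to 85.74 dB: IL = 2.26 dB.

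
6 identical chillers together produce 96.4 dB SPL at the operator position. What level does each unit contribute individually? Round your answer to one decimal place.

88.6 dB SPL

6 equal contributions raise the level by 10·log₁₀ 6 = 7.782 dB, so each unit alone gives 96.4 − 7.782.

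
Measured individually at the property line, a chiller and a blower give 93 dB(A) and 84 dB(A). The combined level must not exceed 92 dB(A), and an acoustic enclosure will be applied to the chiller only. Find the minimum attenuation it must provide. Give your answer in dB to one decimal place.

1.7 dB

Fixed contribution from the other source: Σ 10^(L/10) = 10^(84/10) = 2.512e+08 (84.00 dB(A)).
The limit corresponds to 10^(92/10) = 1.585e+09; subtracting the fixed part leaves 1.334e+09 for the chiller, i.e. 91.25 dB(A).
Required insertion loss = 93 − 91.25 = 1.75 dB.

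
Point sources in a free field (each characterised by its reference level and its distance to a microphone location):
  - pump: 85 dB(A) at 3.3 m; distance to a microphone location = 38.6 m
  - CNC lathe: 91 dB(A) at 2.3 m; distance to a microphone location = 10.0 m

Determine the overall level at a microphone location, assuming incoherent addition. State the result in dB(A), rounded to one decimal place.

Propagate each source to the receiver with L = L_ref − 20·log₁₀(r/r_ref), then add intensities.
pump: 85 − 20·log₁₀(38.6/3.3) = 85 − 21.36 = 63.64 dB(A).
CNC lathe: 91 − 20·log₁₀(10.0/2.3) = 91 − 12.77 = 78.23 dB(A).
Σ 10^(L/10) = 6.891e+07 → L_total = 10·log₁₀(6.891e+07) = 78.38 dB(A).

78.4 dB(A)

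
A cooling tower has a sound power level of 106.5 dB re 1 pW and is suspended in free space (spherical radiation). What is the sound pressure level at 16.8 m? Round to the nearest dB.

L_p = L_w − 10·log₁₀(4π·r²) with r = 16.8 m.
4π·r² = 3547 m², 10·log₁₀ of that is 35.498 dB.
L_p = 106.5 − 35.498 = 71.00 dB.

71 dB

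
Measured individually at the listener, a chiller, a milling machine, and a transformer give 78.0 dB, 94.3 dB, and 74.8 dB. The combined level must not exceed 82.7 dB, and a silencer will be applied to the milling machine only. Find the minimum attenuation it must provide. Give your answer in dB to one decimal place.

Fixed contribution from the other sources: Σ 10^(L/10) = 10^(78.0/10) + 10^(74.8/10) = 9.330e+07 (79.70 dB).
To meet 82.7 dB overall, the treated milling machine may contribute at most 10^(82.7/10) − 9.330e+07 = 9.291e+07, i.e. 79.68 dB.
So the milling machine must be reduced from 94.3 to 79.68 dB: IL = 14.62 dB.

14.6 dB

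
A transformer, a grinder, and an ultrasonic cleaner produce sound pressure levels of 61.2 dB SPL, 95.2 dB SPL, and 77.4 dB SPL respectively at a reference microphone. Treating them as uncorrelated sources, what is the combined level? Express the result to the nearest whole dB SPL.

Incoherent sources combine by intensity addition: L_total = 10·log₁₀(Σ 10^(L_i/10)).
Σ 10^(L/10) = 10^(61.2/10) + 10^(95.2/10) + 10^(77.4/10) = 3.368e+09.
L_total = 10·log₁₀(3.368e+09) = 95.27 dB SPL.

95 dB SPL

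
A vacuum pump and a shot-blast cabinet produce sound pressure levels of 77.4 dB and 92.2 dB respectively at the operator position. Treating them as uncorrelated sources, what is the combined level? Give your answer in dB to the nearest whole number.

92 dB

Incoherent sources combine by intensity addition: L_total = 10·log₁₀(Σ 10^(L_i/10)).
Σ 10^(L/10) = 10^(77.4/10) + 10^(92.2/10) = 1.715e+09.
L_total = 10·log₁₀(1.715e+09) = 92.34 dB.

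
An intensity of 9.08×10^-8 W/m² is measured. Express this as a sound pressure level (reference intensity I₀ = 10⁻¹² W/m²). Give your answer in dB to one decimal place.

L = 10·log₁₀(I/I₀) = 10·log₁₀(9.08×10^-8/10⁻¹²) = 10·log₁₀(9.08×10^4).
L = 10·(0.9581 + 4) = 49.58 dB.

49.6 dB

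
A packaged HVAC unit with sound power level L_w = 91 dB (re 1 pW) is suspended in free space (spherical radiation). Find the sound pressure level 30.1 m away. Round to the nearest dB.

50 dB

L_p = L_w − 10·log₁₀(4π·r²) with r = 30.1 m.
4π·r² = 1.139e+04 m², 10·log₁₀ of that is 40.563 dB.
L_p = 91 − 40.563 = 50.44 dB.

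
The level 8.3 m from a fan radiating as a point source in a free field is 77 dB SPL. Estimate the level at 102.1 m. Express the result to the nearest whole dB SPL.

Spherical spreading from a point source gives a 20·log₁₀(r₂/r₁) drop.
L₂ = 77 − 20·log₁₀(102.1/8.3) = 77 − 21.799 = 55.20 dB SPL.

55 dB SPL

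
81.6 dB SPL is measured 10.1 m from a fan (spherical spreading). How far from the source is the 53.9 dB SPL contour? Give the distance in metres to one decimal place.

245.1 m

Point-source spreading drops the level by 20·log₁₀(r₂/r₁); inverting, r₂/r₁ = 10^(ΔL/20).
r₂ = 10.1·10^((81.6−53.9)/20) = 10.1·10^(27.7/20) = 245.09 m.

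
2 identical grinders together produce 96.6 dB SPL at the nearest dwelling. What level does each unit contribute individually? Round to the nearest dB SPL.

Dividing the total intensity by 2 lowers the level by 10·log₁₀ 2 = 3.010 dB: L₁ = 96.6 − 3.010.

94 dB SPL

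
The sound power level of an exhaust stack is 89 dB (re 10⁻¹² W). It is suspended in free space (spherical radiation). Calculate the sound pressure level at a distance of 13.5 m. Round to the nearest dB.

Free-field spherical radiation: L_p = L_w − 10·log₁₀(4π·r²), r = 13.5 m.
4π·r² = 2290 m², 10·log₁₀ of that is 33.599 dB.
L_p = 89 − 33.599 = 55.40 dB.

55 dB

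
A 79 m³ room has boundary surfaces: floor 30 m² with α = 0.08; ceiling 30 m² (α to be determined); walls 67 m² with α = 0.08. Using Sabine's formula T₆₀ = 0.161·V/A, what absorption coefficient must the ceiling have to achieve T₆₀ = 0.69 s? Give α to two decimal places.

0.36

A = 0.161·V/T₆₀ = 0.161·79/0.69 = 18.43 m² sabins.
Absorption from the other surfaces = 30·0.08 + 67·0.08 = 7.76 m², so the ceiling must supply 10.67 m² over 30 m².
α = 10.67/30 = 0.356.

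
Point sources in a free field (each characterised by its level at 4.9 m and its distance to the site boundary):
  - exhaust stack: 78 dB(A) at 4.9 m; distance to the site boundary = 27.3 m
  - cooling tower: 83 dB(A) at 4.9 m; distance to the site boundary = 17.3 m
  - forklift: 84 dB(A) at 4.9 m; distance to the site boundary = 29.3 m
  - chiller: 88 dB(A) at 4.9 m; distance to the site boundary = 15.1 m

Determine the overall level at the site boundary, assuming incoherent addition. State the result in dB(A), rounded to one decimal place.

79.6 dB(A)

Propagate each source to the receiver with L = L_ref − 20·log₁₀(r/r_ref), then add intensities.
exhaust stack: 78 − 20·log₁₀(27.3/4.9) = 78 − 14.92 = 63.08 dB(A).
cooling tower: 83 − 20·log₁₀(17.3/4.9) = 83 − 10.96 = 72.04 dB(A).
forklift: 84 − 20·log₁₀(29.3/4.9) = 84 − 15.53 = 68.47 dB(A).
chiller: 88 − 20·log₁₀(15.1/4.9) = 88 − 9.78 = 78.22 dB(A).
Σ 10^(L/10) = 9.151e+07 → L_total = 10·log₁₀(9.151e+07) = 79.61 dB(A).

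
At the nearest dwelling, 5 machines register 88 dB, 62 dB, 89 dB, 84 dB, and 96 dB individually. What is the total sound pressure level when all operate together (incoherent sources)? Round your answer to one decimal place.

For uncorrelated sources the intensities add, so convert each level to linear form, sum, and take 10·log₁₀ of the total.
Σ 10^(L/10) = 10^(88/10) + 10^(62/10) + 10^(89/10) + 10^(84/10) + 10^(96/10) = 5.659e+09.
L_total = 10·log₁₀(5.659e+09) = 97.53 dB.

97.5 dB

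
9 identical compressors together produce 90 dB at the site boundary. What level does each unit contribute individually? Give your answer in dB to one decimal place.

80.5 dB

Dividing the total intensity by 9 lowers the level by 10·log₁₀ 9 = 9.542 dB: L₁ = 90 − 9.542.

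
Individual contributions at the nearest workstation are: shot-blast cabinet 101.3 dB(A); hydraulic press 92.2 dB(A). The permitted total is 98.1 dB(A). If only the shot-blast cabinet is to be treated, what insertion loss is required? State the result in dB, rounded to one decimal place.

Everything except the shot-blast cabinet sums to 10^(92.2/10) = 1.660e+09 in linear terms, 92.20 dB(A).
To meet 98.1 dB(A) overall, the treated shot-blast cabinet may contribute at most 10^(98.1/10) − 1.660e+09 = 4.797e+09, i.e. 96.81 dB(A).
Required insertion loss = 101.3 − 96.81 = 4.49 dB.

4.5 dB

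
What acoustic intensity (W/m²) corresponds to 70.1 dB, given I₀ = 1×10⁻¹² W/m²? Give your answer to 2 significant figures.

1.0e-05 W/m²

L = 10·log₁₀(I/I₀) ⇒ I = I₀·10^(L/10) = 10⁻¹² × 10^7.01.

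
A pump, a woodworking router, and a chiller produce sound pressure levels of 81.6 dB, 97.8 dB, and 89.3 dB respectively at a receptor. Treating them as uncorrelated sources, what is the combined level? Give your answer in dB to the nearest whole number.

98 dB

For uncorrelated sources the intensities add, so convert each level to linear form, sum, and take 10·log₁₀ of the total.
Σ 10^(L/10) = 10^(81.6/10) + 10^(97.8/10) + 10^(89.3/10) = 7.021e+09.
L_total = 10·log₁₀(7.021e+09) = 98.46 dB.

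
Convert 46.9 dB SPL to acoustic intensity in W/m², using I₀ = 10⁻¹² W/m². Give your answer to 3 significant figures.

4.90e-08 W/m²

I/I₀ = 10^(46.9/10) = 4.898e+04, so I = 4.898e+04 × 10⁻¹² W/m².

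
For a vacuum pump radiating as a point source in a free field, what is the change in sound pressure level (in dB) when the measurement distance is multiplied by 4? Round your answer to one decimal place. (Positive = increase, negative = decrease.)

-12.0 dB

With spherical spreading the level changes by −20·log₁₀(r₂/r₁).
ΔL = −20·log₁₀(4) = -12.04 dB.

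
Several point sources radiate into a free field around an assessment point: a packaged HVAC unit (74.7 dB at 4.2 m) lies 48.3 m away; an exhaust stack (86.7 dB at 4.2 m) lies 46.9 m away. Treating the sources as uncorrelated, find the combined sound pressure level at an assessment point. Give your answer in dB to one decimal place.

Apply inverse-square spreading to bring every level to the receiver, then sum 10^(L/10).
packaged HVAC unit: 74.7 − 20·log₁₀(48.3/4.2) = 74.7 − 21.21 = 53.49 dB.
exhaust stack: 86.7 − 20·log₁₀(46.9/4.2) = 86.7 − 20.96 = 65.74 dB.
Σ 10^(L/10) = 3.974e+06 → L_total = 10·log₁₀(3.974e+06) = 65.99 dB.

66.0 dB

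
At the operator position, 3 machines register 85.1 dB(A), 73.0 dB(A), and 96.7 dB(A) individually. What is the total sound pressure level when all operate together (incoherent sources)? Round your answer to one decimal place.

Incoherent sources combine by intensity addition: L_total = 10·log₁₀(Σ 10^(L_i/10)).
Σ 10^(L/10) = 10^(85.1/10) + 10^(73.0/10) + 10^(96.7/10) = 5.021e+09.
L_total = 10·log₁₀(5.021e+09) = 97.01 dB(A).

97.0 dB(A)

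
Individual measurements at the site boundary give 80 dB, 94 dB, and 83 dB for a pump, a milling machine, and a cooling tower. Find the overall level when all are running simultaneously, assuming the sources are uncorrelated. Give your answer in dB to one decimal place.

For uncorrelated sources the intensities add, so convert each level to linear form, sum, and take 10·log₁₀ of the total.
Σ 10^(L/10) = 10^(80/10) + 10^(94/10) + 10^(83/10) = 2.811e+09.
L_total = 10·log₁₀(2.811e+09) = 94.49 dB.

94.5 dB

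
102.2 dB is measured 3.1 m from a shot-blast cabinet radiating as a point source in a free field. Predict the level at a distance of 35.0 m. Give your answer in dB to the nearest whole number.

For a point source, L₂ = L₁ − 20·log₁₀(r₂/r₁).
L₂ = 102.2 − 20·log₁₀(35.0/3.1) = 102.2 − 21.054 = 81.15 dB.

81 dB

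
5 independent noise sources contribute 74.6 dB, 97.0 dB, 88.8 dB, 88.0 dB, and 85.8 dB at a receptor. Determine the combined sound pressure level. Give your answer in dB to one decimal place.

98.3 dB

For uncorrelated sources the intensities add, so convert each level to linear form, sum, and take 10·log₁₀ of the total.
Σ 10^(L/10) = 10^(74.6/10) + 10^(97.0/10) + 10^(88.8/10) + 10^(88.0/10) + 10^(85.8/10) = 6.810e+09.
L_total = 10·log₁₀(6.810e+09) = 98.33 dB.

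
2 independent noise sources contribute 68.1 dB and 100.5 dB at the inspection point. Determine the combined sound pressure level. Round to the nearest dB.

101 dB

For uncorrelated sources the intensities add, so convert each level to linear form, sum, and take 10·log₁₀ of the total.
Σ 10^(L/10) = 10^(68.1/10) + 10^(100.5/10) = 1.123e+10.
L_total = 10·log₁₀(1.123e+10) = 100.50 dB.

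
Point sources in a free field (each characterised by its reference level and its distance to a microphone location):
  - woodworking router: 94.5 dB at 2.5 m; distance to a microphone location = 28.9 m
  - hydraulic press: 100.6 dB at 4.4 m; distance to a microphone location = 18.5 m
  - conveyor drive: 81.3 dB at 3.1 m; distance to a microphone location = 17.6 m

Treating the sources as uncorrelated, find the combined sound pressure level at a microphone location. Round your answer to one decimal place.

Apply inverse-square spreading to bring every level to the receiver, then sum 10^(L/10).
woodworking router: 94.5 − 20·log₁₀(28.9/2.5) = 94.5 − 21.26 = 73.24 dB.
hydraulic press: 100.6 − 20·log₁₀(18.5/4.4) = 100.6 − 12.47 = 88.13 dB.
conveyor drive: 81.3 − 20·log₁₀(17.6/3.1) = 81.3 − 15.08 = 66.22 dB.
Σ 10^(L/10) = 6.747e+08 → L_total = 10·log₁₀(6.747e+08) = 88.29 dB.

88.3 dB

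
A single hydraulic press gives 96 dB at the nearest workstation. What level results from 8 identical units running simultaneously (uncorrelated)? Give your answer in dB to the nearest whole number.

105 dB

N identical incoherent sources raise the level by 10·log₁₀ N.
L_total = 96 + 10·log₁₀(8) = 96 + 9.031 = 105.03 dB.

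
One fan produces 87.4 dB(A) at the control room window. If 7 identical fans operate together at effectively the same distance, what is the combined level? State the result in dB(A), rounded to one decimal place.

L_total = L₁ + 10·log₁₀ N for N identical incoherent sources.
L_total = 87.4 + 10·log₁₀(7) = 87.4 + 8.451 = 95.85 dB(A).

95.9 dB(A)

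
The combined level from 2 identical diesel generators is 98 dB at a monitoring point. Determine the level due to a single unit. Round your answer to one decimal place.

95.0 dB

Dividing the total intensity by 2 lowers the level by 10·log₁₀ 2 = 3.010 dB: L₁ = 98 − 3.010.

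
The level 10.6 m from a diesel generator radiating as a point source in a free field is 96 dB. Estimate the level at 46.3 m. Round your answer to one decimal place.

83.2 dB

Spherical spreading from a point source gives a 20·log₁₀(r₂/r₁) drop.
L₂ = 96 − 20·log₁₀(46.3/10.6) = 96 − 12.806 = 83.19 dB.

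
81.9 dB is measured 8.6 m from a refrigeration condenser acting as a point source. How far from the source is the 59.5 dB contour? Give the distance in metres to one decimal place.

For a point source L₁ − L₂ = 20·log₁₀(r₂/r₁), so r₂ = r₁·10^((L₁−L₂)/20).
r₂ = 8.6·10^((81.9−59.5)/20) = 8.6·10^(22.4/20) = 113.37 m.

113.4 m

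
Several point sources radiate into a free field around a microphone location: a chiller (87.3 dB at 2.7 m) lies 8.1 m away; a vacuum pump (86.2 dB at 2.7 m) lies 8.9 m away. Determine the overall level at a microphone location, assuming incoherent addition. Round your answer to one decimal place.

79.9 dB

First find each source's level at the receiver (point-source: −20·log₁₀(r/r_ref)), then combine on an intensity basis.
chiller: 87.3 − 20·log₁₀(8.1/2.7) = 87.3 − 9.54 = 77.76 dB.
vacuum pump: 86.2 − 20·log₁₀(8.9/2.7) = 86.2 − 10.36 = 75.84 dB.
Σ 10^(L/10) = 9.804e+07 → L_total = 10·log₁₀(9.804e+07) = 79.91 dB.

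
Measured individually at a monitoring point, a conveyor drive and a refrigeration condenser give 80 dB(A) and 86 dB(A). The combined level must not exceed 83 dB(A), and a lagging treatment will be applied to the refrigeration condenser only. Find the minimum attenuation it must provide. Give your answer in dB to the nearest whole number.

Fixed contribution from the other source: Σ 10^(L/10) = 10^(80/10) = 1.000e+08 (80.00 dB(A)).
To meet 83 dB(A) overall, the treated refrigeration condenser may contribute at most 10^(83/10) − 1.000e+08 = 9.953e+07, i.e. 79.98 dB(A).
So the refrigeration condenser must be reduced from 86 to 79.98 dB(A): IL = 6.02 dB.

6 dB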